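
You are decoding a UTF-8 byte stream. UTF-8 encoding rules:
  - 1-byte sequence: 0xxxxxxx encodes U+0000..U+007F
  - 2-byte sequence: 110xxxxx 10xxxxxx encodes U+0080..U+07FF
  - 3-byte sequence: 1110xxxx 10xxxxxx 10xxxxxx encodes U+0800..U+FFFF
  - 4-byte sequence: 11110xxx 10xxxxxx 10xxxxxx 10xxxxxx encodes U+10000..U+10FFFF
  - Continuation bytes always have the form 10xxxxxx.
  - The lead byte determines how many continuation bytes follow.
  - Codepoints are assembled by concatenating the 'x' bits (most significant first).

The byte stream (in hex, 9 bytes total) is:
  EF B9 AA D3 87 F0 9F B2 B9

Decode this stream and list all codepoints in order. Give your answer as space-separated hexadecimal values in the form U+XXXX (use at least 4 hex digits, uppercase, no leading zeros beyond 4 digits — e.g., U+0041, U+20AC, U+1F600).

Byte[0]=EF: 3-byte lead, need 2 cont bytes. acc=0xF
Byte[1]=B9: continuation. acc=(acc<<6)|0x39=0x3F9
Byte[2]=AA: continuation. acc=(acc<<6)|0x2A=0xFE6A
Completed: cp=U+FE6A (starts at byte 0)
Byte[3]=D3: 2-byte lead, need 1 cont bytes. acc=0x13
Byte[4]=87: continuation. acc=(acc<<6)|0x07=0x4C7
Completed: cp=U+04C7 (starts at byte 3)
Byte[5]=F0: 4-byte lead, need 3 cont bytes. acc=0x0
Byte[6]=9F: continuation. acc=(acc<<6)|0x1F=0x1F
Byte[7]=B2: continuation. acc=(acc<<6)|0x32=0x7F2
Byte[8]=B9: continuation. acc=(acc<<6)|0x39=0x1FCB9
Completed: cp=U+1FCB9 (starts at byte 5)

Answer: U+FE6A U+04C7 U+1FCB9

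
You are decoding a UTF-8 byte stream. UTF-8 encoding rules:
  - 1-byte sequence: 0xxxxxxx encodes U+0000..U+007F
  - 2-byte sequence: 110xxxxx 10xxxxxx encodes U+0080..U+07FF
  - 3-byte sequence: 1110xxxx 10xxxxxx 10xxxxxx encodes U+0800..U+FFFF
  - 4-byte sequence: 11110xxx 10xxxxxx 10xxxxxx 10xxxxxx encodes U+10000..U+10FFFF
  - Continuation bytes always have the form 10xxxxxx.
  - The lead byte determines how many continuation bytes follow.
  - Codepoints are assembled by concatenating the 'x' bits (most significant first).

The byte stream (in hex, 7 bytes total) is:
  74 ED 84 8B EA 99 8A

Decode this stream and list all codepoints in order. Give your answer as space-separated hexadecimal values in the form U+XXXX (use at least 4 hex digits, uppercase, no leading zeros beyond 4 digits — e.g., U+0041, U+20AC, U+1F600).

Answer: U+0074 U+D10B U+A64A

Derivation:
Byte[0]=74: 1-byte ASCII. cp=U+0074
Byte[1]=ED: 3-byte lead, need 2 cont bytes. acc=0xD
Byte[2]=84: continuation. acc=(acc<<6)|0x04=0x344
Byte[3]=8B: continuation. acc=(acc<<6)|0x0B=0xD10B
Completed: cp=U+D10B (starts at byte 1)
Byte[4]=EA: 3-byte lead, need 2 cont bytes. acc=0xA
Byte[5]=99: continuation. acc=(acc<<6)|0x19=0x299
Byte[6]=8A: continuation. acc=(acc<<6)|0x0A=0xA64A
Completed: cp=U+A64A (starts at byte 4)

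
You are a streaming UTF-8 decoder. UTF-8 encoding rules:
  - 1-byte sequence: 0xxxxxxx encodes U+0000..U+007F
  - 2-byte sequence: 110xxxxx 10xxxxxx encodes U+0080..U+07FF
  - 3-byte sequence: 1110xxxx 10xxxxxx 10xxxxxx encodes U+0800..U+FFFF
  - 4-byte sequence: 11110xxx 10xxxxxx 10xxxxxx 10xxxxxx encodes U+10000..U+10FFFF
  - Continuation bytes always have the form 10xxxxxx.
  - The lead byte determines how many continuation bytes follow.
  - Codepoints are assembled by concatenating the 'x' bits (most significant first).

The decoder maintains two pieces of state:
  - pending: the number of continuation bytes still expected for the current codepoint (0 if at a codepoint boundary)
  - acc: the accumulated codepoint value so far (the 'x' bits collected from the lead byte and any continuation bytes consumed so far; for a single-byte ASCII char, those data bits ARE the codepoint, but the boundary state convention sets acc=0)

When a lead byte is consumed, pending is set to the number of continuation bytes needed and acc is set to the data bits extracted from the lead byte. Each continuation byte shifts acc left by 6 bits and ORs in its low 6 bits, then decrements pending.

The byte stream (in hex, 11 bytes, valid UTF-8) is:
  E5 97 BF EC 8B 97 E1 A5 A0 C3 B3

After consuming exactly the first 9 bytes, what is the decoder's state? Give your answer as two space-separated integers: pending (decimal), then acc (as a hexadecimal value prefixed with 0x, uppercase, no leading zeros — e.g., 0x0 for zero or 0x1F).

Byte[0]=E5: 3-byte lead. pending=2, acc=0x5
Byte[1]=97: continuation. acc=(acc<<6)|0x17=0x157, pending=1
Byte[2]=BF: continuation. acc=(acc<<6)|0x3F=0x55FF, pending=0
Byte[3]=EC: 3-byte lead. pending=2, acc=0xC
Byte[4]=8B: continuation. acc=(acc<<6)|0x0B=0x30B, pending=1
Byte[5]=97: continuation. acc=(acc<<6)|0x17=0xC2D7, pending=0
Byte[6]=E1: 3-byte lead. pending=2, acc=0x1
Byte[7]=A5: continuation. acc=(acc<<6)|0x25=0x65, pending=1
Byte[8]=A0: continuation. acc=(acc<<6)|0x20=0x1960, pending=0

Answer: 0 0x1960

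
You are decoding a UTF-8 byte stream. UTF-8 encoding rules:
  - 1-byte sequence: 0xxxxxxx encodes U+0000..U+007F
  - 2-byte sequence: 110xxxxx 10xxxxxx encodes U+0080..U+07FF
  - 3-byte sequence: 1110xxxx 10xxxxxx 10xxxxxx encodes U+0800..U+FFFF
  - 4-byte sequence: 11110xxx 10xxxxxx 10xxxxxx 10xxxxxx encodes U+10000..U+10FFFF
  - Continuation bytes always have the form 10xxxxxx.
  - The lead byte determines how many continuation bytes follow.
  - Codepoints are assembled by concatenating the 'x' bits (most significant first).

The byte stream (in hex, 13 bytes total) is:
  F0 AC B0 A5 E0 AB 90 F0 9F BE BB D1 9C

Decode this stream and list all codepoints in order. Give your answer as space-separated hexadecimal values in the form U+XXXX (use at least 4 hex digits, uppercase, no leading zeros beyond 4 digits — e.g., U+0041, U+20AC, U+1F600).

Answer: U+2CC25 U+0AD0 U+1FFBB U+045C

Derivation:
Byte[0]=F0: 4-byte lead, need 3 cont bytes. acc=0x0
Byte[1]=AC: continuation. acc=(acc<<6)|0x2C=0x2C
Byte[2]=B0: continuation. acc=(acc<<6)|0x30=0xB30
Byte[3]=A5: continuation. acc=(acc<<6)|0x25=0x2CC25
Completed: cp=U+2CC25 (starts at byte 0)
Byte[4]=E0: 3-byte lead, need 2 cont bytes. acc=0x0
Byte[5]=AB: continuation. acc=(acc<<6)|0x2B=0x2B
Byte[6]=90: continuation. acc=(acc<<6)|0x10=0xAD0
Completed: cp=U+0AD0 (starts at byte 4)
Byte[7]=F0: 4-byte lead, need 3 cont bytes. acc=0x0
Byte[8]=9F: continuation. acc=(acc<<6)|0x1F=0x1F
Byte[9]=BE: continuation. acc=(acc<<6)|0x3E=0x7FE
Byte[10]=BB: continuation. acc=(acc<<6)|0x3B=0x1FFBB
Completed: cp=U+1FFBB (starts at byte 7)
Byte[11]=D1: 2-byte lead, need 1 cont bytes. acc=0x11
Byte[12]=9C: continuation. acc=(acc<<6)|0x1C=0x45C
Completed: cp=U+045C (starts at byte 11)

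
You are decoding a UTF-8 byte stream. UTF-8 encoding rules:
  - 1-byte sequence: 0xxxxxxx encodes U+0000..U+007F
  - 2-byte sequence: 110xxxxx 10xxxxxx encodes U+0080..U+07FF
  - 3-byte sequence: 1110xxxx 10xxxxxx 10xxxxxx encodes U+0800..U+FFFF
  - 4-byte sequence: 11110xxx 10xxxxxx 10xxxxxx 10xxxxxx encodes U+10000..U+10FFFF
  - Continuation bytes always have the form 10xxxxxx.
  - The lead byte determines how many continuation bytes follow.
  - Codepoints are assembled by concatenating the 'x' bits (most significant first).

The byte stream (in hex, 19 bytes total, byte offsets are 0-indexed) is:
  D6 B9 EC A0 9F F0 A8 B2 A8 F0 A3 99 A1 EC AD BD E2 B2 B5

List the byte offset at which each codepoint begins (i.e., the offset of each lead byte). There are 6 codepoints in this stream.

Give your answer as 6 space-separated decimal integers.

Byte[0]=D6: 2-byte lead, need 1 cont bytes. acc=0x16
Byte[1]=B9: continuation. acc=(acc<<6)|0x39=0x5B9
Completed: cp=U+05B9 (starts at byte 0)
Byte[2]=EC: 3-byte lead, need 2 cont bytes. acc=0xC
Byte[3]=A0: continuation. acc=(acc<<6)|0x20=0x320
Byte[4]=9F: continuation. acc=(acc<<6)|0x1F=0xC81F
Completed: cp=U+C81F (starts at byte 2)
Byte[5]=F0: 4-byte lead, need 3 cont bytes. acc=0x0
Byte[6]=A8: continuation. acc=(acc<<6)|0x28=0x28
Byte[7]=B2: continuation. acc=(acc<<6)|0x32=0xA32
Byte[8]=A8: continuation. acc=(acc<<6)|0x28=0x28CA8
Completed: cp=U+28CA8 (starts at byte 5)
Byte[9]=F0: 4-byte lead, need 3 cont bytes. acc=0x0
Byte[10]=A3: continuation. acc=(acc<<6)|0x23=0x23
Byte[11]=99: continuation. acc=(acc<<6)|0x19=0x8D9
Byte[12]=A1: continuation. acc=(acc<<6)|0x21=0x23661
Completed: cp=U+23661 (starts at byte 9)
Byte[13]=EC: 3-byte lead, need 2 cont bytes. acc=0xC
Byte[14]=AD: continuation. acc=(acc<<6)|0x2D=0x32D
Byte[15]=BD: continuation. acc=(acc<<6)|0x3D=0xCB7D
Completed: cp=U+CB7D (starts at byte 13)
Byte[16]=E2: 3-byte lead, need 2 cont bytes. acc=0x2
Byte[17]=B2: continuation. acc=(acc<<6)|0x32=0xB2
Byte[18]=B5: continuation. acc=(acc<<6)|0x35=0x2CB5
Completed: cp=U+2CB5 (starts at byte 16)

Answer: 0 2 5 9 13 16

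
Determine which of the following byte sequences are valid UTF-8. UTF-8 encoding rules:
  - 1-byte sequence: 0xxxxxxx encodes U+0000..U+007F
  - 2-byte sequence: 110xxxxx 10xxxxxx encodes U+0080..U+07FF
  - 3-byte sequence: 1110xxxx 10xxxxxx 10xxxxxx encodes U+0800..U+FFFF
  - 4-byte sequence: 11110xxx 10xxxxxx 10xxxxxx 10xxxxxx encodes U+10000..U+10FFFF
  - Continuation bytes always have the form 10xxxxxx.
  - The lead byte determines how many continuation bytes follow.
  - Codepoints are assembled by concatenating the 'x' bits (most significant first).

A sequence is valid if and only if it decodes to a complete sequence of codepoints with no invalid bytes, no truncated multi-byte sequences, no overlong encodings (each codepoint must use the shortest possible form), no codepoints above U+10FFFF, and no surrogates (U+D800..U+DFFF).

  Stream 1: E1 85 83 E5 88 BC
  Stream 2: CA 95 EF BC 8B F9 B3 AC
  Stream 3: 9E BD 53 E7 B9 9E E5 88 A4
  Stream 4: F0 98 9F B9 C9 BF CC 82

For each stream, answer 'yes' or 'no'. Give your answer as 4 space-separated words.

Stream 1: decodes cleanly. VALID
Stream 2: error at byte offset 5. INVALID
Stream 3: error at byte offset 0. INVALID
Stream 4: decodes cleanly. VALID

Answer: yes no no yes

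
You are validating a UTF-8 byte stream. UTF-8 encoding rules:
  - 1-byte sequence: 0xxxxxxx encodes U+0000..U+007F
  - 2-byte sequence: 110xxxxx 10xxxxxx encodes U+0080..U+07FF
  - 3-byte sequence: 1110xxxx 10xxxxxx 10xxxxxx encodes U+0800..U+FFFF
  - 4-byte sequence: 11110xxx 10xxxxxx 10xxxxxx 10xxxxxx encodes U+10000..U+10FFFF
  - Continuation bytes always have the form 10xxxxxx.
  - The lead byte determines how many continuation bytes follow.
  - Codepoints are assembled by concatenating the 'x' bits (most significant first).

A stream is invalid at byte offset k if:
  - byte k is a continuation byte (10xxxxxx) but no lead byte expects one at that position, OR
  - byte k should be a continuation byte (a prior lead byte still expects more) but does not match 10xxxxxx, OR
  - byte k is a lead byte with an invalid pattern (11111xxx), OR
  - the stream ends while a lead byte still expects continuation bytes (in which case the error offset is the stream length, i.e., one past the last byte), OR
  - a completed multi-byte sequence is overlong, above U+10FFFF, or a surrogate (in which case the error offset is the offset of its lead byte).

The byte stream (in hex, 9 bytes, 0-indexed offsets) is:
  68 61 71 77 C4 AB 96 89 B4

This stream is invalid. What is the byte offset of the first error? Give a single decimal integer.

Byte[0]=68: 1-byte ASCII. cp=U+0068
Byte[1]=61: 1-byte ASCII. cp=U+0061
Byte[2]=71: 1-byte ASCII. cp=U+0071
Byte[3]=77: 1-byte ASCII. cp=U+0077
Byte[4]=C4: 2-byte lead, need 1 cont bytes. acc=0x4
Byte[5]=AB: continuation. acc=(acc<<6)|0x2B=0x12B
Completed: cp=U+012B (starts at byte 4)
Byte[6]=96: INVALID lead byte (not 0xxx/110x/1110/11110)

Answer: 6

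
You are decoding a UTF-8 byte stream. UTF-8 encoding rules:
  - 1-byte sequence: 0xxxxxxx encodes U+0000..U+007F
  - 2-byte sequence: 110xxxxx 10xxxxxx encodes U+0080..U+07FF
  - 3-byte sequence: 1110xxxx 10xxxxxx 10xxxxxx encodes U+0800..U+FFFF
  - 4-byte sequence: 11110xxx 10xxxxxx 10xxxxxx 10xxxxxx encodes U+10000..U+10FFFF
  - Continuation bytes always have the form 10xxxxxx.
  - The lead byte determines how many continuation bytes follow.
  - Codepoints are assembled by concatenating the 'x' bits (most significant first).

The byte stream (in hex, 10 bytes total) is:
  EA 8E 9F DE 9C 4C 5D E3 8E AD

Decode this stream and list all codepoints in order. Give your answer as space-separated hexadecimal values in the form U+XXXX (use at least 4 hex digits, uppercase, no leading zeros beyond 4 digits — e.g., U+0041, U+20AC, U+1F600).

Answer: U+A39F U+079C U+004C U+005D U+33AD

Derivation:
Byte[0]=EA: 3-byte lead, need 2 cont bytes. acc=0xA
Byte[1]=8E: continuation. acc=(acc<<6)|0x0E=0x28E
Byte[2]=9F: continuation. acc=(acc<<6)|0x1F=0xA39F
Completed: cp=U+A39F (starts at byte 0)
Byte[3]=DE: 2-byte lead, need 1 cont bytes. acc=0x1E
Byte[4]=9C: continuation. acc=(acc<<6)|0x1C=0x79C
Completed: cp=U+079C (starts at byte 3)
Byte[5]=4C: 1-byte ASCII. cp=U+004C
Byte[6]=5D: 1-byte ASCII. cp=U+005D
Byte[7]=E3: 3-byte lead, need 2 cont bytes. acc=0x3
Byte[8]=8E: continuation. acc=(acc<<6)|0x0E=0xCE
Byte[9]=AD: continuation. acc=(acc<<6)|0x2D=0x33AD
Completed: cp=U+33AD (starts at byte 7)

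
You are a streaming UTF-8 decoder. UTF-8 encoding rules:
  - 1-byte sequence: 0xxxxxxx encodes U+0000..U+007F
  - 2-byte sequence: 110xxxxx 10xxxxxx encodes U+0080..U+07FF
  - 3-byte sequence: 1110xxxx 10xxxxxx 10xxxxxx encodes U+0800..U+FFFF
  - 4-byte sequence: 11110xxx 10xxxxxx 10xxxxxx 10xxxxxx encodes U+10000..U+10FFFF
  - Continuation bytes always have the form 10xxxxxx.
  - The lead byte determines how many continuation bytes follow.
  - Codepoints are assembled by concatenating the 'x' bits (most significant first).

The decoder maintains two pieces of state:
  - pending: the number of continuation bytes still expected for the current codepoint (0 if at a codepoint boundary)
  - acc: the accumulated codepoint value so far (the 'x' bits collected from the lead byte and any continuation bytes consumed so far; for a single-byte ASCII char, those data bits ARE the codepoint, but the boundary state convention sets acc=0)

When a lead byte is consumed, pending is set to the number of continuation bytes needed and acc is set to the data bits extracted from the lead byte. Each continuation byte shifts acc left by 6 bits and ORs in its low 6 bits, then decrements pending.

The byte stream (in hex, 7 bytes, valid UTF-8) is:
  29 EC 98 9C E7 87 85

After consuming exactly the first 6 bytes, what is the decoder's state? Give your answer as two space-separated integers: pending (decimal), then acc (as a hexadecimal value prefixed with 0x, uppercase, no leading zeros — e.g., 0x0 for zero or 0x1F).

Byte[0]=29: 1-byte. pending=0, acc=0x0
Byte[1]=EC: 3-byte lead. pending=2, acc=0xC
Byte[2]=98: continuation. acc=(acc<<6)|0x18=0x318, pending=1
Byte[3]=9C: continuation. acc=(acc<<6)|0x1C=0xC61C, pending=0
Byte[4]=E7: 3-byte lead. pending=2, acc=0x7
Byte[5]=87: continuation. acc=(acc<<6)|0x07=0x1C7, pending=1

Answer: 1 0x1C7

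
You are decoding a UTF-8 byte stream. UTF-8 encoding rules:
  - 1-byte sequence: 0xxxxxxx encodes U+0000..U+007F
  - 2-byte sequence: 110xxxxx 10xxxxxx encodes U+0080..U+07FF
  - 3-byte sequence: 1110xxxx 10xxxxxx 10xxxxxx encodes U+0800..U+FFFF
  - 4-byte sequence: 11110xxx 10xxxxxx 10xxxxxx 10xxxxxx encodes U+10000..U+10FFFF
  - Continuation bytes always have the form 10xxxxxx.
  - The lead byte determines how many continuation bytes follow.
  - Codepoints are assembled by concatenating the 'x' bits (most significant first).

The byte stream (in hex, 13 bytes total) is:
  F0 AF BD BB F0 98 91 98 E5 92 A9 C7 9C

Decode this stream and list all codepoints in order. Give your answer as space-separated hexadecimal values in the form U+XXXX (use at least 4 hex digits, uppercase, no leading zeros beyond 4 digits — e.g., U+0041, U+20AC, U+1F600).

Answer: U+2FF7B U+18458 U+54A9 U+01DC

Derivation:
Byte[0]=F0: 4-byte lead, need 3 cont bytes. acc=0x0
Byte[1]=AF: continuation. acc=(acc<<6)|0x2F=0x2F
Byte[2]=BD: continuation. acc=(acc<<6)|0x3D=0xBFD
Byte[3]=BB: continuation. acc=(acc<<6)|0x3B=0x2FF7B
Completed: cp=U+2FF7B (starts at byte 0)
Byte[4]=F0: 4-byte lead, need 3 cont bytes. acc=0x0
Byte[5]=98: continuation. acc=(acc<<6)|0x18=0x18
Byte[6]=91: continuation. acc=(acc<<6)|0x11=0x611
Byte[7]=98: continuation. acc=(acc<<6)|0x18=0x18458
Completed: cp=U+18458 (starts at byte 4)
Byte[8]=E5: 3-byte lead, need 2 cont bytes. acc=0x5
Byte[9]=92: continuation. acc=(acc<<6)|0x12=0x152
Byte[10]=A9: continuation. acc=(acc<<6)|0x29=0x54A9
Completed: cp=U+54A9 (starts at byte 8)
Byte[11]=C7: 2-byte lead, need 1 cont bytes. acc=0x7
Byte[12]=9C: continuation. acc=(acc<<6)|0x1C=0x1DC
Completed: cp=U+01DC (starts at byte 11)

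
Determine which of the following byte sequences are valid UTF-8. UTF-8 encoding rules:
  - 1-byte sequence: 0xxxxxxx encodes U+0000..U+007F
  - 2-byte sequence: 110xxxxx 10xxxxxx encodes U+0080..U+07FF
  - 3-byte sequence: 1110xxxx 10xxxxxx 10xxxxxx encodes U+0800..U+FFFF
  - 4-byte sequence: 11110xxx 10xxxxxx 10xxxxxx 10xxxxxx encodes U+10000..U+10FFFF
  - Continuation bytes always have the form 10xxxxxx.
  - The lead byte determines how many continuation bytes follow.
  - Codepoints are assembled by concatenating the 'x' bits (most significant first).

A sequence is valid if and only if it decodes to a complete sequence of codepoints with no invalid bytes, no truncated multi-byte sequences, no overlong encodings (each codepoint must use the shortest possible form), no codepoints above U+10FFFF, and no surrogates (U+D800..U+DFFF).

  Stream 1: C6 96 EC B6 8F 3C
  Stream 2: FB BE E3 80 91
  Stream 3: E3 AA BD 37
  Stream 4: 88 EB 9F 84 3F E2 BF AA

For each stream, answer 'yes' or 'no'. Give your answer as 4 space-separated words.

Stream 1: decodes cleanly. VALID
Stream 2: error at byte offset 0. INVALID
Stream 3: decodes cleanly. VALID
Stream 4: error at byte offset 0. INVALID

Answer: yes no yes no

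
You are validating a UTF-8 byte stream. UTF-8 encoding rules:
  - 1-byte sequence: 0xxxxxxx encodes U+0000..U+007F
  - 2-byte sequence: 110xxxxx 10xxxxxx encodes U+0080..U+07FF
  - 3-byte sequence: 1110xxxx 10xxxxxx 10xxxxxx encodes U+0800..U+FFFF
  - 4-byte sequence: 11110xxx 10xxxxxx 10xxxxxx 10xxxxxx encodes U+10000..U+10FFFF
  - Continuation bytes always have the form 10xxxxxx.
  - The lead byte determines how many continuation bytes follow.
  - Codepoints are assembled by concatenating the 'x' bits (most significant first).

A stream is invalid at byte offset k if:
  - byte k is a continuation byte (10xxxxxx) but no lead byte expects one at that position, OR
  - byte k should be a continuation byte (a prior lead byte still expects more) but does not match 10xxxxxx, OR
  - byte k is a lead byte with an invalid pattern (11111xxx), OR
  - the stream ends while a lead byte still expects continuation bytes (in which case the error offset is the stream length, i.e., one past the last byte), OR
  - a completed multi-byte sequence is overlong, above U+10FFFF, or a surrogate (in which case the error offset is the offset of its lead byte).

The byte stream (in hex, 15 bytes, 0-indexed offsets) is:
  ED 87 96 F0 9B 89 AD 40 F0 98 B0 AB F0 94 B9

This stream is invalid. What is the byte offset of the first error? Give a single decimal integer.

Byte[0]=ED: 3-byte lead, need 2 cont bytes. acc=0xD
Byte[1]=87: continuation. acc=(acc<<6)|0x07=0x347
Byte[2]=96: continuation. acc=(acc<<6)|0x16=0xD1D6
Completed: cp=U+D1D6 (starts at byte 0)
Byte[3]=F0: 4-byte lead, need 3 cont bytes. acc=0x0
Byte[4]=9B: continuation. acc=(acc<<6)|0x1B=0x1B
Byte[5]=89: continuation. acc=(acc<<6)|0x09=0x6C9
Byte[6]=AD: continuation. acc=(acc<<6)|0x2D=0x1B26D
Completed: cp=U+1B26D (starts at byte 3)
Byte[7]=40: 1-byte ASCII. cp=U+0040
Byte[8]=F0: 4-byte lead, need 3 cont bytes. acc=0x0
Byte[9]=98: continuation. acc=(acc<<6)|0x18=0x18
Byte[10]=B0: continuation. acc=(acc<<6)|0x30=0x630
Byte[11]=AB: continuation. acc=(acc<<6)|0x2B=0x18C2B
Completed: cp=U+18C2B (starts at byte 8)
Byte[12]=F0: 4-byte lead, need 3 cont bytes. acc=0x0
Byte[13]=94: continuation. acc=(acc<<6)|0x14=0x14
Byte[14]=B9: continuation. acc=(acc<<6)|0x39=0x539
Byte[15]: stream ended, expected continuation. INVALID

Answer: 15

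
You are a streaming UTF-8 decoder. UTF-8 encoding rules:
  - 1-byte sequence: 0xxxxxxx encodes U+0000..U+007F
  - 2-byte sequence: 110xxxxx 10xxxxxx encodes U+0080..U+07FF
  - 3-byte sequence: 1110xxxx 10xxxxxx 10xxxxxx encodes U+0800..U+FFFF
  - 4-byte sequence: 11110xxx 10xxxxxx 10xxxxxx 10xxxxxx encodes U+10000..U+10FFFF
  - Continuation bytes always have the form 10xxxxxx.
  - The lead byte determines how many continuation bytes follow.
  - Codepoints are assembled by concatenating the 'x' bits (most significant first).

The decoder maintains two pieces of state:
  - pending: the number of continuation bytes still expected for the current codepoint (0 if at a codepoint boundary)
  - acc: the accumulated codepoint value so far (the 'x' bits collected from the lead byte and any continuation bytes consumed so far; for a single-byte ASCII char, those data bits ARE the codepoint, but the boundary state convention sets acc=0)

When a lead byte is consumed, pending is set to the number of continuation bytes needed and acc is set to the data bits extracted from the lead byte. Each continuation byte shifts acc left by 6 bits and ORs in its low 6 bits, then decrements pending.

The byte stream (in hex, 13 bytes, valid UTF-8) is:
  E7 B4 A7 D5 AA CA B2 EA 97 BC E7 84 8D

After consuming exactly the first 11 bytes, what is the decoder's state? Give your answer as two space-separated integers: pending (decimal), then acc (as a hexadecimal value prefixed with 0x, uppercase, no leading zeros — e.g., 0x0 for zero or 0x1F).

Answer: 2 0x7

Derivation:
Byte[0]=E7: 3-byte lead. pending=2, acc=0x7
Byte[1]=B4: continuation. acc=(acc<<6)|0x34=0x1F4, pending=1
Byte[2]=A7: continuation. acc=(acc<<6)|0x27=0x7D27, pending=0
Byte[3]=D5: 2-byte lead. pending=1, acc=0x15
Byte[4]=AA: continuation. acc=(acc<<6)|0x2A=0x56A, pending=0
Byte[5]=CA: 2-byte lead. pending=1, acc=0xA
Byte[6]=B2: continuation. acc=(acc<<6)|0x32=0x2B2, pending=0
Byte[7]=EA: 3-byte lead. pending=2, acc=0xA
Byte[8]=97: continuation. acc=(acc<<6)|0x17=0x297, pending=1
Byte[9]=BC: continuation. acc=(acc<<6)|0x3C=0xA5FC, pending=0
Byte[10]=E7: 3-byte lead. pending=2, acc=0x7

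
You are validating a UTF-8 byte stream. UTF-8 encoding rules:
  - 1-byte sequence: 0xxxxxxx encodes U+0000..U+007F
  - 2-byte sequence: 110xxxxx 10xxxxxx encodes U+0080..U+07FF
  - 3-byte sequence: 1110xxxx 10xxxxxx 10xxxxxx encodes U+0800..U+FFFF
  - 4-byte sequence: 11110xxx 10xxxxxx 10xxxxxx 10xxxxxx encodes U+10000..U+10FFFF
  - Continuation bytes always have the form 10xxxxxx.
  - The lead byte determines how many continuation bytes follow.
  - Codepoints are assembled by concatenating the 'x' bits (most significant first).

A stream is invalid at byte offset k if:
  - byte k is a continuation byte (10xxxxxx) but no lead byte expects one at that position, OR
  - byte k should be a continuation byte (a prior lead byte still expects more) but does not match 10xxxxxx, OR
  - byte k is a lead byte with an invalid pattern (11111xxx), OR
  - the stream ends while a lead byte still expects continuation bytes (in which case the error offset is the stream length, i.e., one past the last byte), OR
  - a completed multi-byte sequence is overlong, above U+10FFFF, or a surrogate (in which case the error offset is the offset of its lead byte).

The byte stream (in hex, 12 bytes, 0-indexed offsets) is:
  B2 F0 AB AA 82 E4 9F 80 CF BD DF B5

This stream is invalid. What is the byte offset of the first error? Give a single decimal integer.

Byte[0]=B2: INVALID lead byte (not 0xxx/110x/1110/11110)

Answer: 0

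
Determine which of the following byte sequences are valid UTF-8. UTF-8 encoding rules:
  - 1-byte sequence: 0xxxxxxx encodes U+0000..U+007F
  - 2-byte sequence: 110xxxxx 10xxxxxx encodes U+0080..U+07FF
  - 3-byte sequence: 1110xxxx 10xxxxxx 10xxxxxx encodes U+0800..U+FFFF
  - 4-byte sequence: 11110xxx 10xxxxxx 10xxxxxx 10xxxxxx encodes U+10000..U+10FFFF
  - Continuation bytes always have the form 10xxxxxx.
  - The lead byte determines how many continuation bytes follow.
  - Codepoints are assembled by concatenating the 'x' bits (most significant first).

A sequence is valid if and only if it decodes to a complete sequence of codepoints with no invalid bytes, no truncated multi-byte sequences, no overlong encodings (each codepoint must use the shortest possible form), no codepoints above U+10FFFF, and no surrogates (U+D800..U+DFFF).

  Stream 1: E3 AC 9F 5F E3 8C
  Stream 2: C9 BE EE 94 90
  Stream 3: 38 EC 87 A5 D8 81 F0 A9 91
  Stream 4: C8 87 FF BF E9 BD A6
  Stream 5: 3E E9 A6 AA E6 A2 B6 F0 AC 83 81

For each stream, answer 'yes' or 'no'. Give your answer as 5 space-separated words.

Answer: no yes no no yes

Derivation:
Stream 1: error at byte offset 6. INVALID
Stream 2: decodes cleanly. VALID
Stream 3: error at byte offset 9. INVALID
Stream 4: error at byte offset 2. INVALID
Stream 5: decodes cleanly. VALID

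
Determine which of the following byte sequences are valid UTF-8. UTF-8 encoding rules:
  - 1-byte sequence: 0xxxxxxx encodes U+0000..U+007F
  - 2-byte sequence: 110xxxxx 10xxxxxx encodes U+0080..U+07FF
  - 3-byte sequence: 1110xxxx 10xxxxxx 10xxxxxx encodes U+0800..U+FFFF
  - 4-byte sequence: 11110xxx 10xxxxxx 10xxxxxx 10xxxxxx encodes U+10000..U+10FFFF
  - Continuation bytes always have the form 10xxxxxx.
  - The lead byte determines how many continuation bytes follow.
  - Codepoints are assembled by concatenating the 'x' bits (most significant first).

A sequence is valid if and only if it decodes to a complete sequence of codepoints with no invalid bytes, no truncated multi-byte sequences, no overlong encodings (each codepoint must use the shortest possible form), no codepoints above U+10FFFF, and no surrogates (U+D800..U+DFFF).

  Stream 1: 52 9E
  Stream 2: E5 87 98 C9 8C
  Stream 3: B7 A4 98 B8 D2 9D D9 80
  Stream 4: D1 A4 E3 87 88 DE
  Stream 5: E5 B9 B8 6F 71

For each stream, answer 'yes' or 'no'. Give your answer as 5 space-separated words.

Answer: no yes no no yes

Derivation:
Stream 1: error at byte offset 1. INVALID
Stream 2: decodes cleanly. VALID
Stream 3: error at byte offset 0. INVALID
Stream 4: error at byte offset 6. INVALID
Stream 5: decodes cleanly. VALID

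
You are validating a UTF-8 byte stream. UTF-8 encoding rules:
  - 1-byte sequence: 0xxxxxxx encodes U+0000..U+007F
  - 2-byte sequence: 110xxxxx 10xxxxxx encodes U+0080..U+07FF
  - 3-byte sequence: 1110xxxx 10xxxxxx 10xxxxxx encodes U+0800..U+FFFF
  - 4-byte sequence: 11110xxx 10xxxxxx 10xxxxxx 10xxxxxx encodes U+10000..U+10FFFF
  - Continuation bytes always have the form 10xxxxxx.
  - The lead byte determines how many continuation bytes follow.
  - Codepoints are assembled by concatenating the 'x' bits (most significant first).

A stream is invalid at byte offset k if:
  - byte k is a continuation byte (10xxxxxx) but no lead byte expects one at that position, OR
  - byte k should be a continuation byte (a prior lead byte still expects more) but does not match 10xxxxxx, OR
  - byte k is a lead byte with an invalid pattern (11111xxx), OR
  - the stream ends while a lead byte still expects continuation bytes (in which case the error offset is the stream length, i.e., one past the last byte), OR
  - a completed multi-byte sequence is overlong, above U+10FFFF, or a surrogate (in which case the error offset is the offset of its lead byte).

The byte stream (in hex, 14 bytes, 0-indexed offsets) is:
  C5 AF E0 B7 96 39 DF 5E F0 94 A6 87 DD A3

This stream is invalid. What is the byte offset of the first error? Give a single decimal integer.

Answer: 7

Derivation:
Byte[0]=C5: 2-byte lead, need 1 cont bytes. acc=0x5
Byte[1]=AF: continuation. acc=(acc<<6)|0x2F=0x16F
Completed: cp=U+016F (starts at byte 0)
Byte[2]=E0: 3-byte lead, need 2 cont bytes. acc=0x0
Byte[3]=B7: continuation. acc=(acc<<6)|0x37=0x37
Byte[4]=96: continuation. acc=(acc<<6)|0x16=0xDD6
Completed: cp=U+0DD6 (starts at byte 2)
Byte[5]=39: 1-byte ASCII. cp=U+0039
Byte[6]=DF: 2-byte lead, need 1 cont bytes. acc=0x1F
Byte[7]=5E: expected 10xxxxxx continuation. INVALID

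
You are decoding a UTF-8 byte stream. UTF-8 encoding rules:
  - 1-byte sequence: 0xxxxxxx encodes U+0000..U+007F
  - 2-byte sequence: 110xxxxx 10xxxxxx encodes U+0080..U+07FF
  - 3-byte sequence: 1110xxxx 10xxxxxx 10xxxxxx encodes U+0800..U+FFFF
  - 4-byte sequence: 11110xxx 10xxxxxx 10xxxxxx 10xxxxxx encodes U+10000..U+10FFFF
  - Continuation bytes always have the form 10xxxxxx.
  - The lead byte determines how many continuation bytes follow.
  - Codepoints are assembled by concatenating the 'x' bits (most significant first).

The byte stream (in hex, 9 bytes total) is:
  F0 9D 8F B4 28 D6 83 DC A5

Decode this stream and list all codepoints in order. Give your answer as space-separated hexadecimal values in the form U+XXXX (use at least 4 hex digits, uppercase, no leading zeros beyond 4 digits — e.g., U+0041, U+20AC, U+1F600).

Byte[0]=F0: 4-byte lead, need 3 cont bytes. acc=0x0
Byte[1]=9D: continuation. acc=(acc<<6)|0x1D=0x1D
Byte[2]=8F: continuation. acc=(acc<<6)|0x0F=0x74F
Byte[3]=B4: continuation. acc=(acc<<6)|0x34=0x1D3F4
Completed: cp=U+1D3F4 (starts at byte 0)
Byte[4]=28: 1-byte ASCII. cp=U+0028
Byte[5]=D6: 2-byte lead, need 1 cont bytes. acc=0x16
Byte[6]=83: continuation. acc=(acc<<6)|0x03=0x583
Completed: cp=U+0583 (starts at byte 5)
Byte[7]=DC: 2-byte lead, need 1 cont bytes. acc=0x1C
Byte[8]=A5: continuation. acc=(acc<<6)|0x25=0x725
Completed: cp=U+0725 (starts at byte 7)

Answer: U+1D3F4 U+0028 U+0583 U+0725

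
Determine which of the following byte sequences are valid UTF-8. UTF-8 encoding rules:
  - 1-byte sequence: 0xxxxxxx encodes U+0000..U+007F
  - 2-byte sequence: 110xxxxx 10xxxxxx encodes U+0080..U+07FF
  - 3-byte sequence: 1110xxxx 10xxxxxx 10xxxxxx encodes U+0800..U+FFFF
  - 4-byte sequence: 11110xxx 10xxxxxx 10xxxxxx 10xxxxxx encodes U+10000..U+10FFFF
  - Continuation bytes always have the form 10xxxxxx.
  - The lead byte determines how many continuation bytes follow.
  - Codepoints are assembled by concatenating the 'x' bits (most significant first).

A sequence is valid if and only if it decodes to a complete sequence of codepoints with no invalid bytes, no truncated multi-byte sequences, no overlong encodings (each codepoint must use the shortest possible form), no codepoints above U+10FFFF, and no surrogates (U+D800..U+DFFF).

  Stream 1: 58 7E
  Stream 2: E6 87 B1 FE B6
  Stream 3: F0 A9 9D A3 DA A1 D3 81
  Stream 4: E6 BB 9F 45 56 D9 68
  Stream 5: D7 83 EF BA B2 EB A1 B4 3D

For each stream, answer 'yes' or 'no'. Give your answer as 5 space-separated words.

Answer: yes no yes no yes

Derivation:
Stream 1: decodes cleanly. VALID
Stream 2: error at byte offset 3. INVALID
Stream 3: decodes cleanly. VALID
Stream 4: error at byte offset 6. INVALID
Stream 5: decodes cleanly. VALID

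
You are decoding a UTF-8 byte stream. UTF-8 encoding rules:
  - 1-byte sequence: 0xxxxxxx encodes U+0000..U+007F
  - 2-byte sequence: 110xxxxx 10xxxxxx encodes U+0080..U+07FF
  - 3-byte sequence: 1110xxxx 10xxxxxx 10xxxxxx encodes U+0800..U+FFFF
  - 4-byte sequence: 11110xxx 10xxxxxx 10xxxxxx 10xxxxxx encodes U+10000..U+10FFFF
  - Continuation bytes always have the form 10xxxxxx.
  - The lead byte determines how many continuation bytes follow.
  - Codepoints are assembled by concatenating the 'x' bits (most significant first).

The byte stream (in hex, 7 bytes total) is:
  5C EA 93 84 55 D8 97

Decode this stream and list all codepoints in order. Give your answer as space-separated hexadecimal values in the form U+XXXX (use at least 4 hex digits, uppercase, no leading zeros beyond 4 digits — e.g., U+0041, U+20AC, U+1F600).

Answer: U+005C U+A4C4 U+0055 U+0617

Derivation:
Byte[0]=5C: 1-byte ASCII. cp=U+005C
Byte[1]=EA: 3-byte lead, need 2 cont bytes. acc=0xA
Byte[2]=93: continuation. acc=(acc<<6)|0x13=0x293
Byte[3]=84: continuation. acc=(acc<<6)|0x04=0xA4C4
Completed: cp=U+A4C4 (starts at byte 1)
Byte[4]=55: 1-byte ASCII. cp=U+0055
Byte[5]=D8: 2-byte lead, need 1 cont bytes. acc=0x18
Byte[6]=97: continuation. acc=(acc<<6)|0x17=0x617
Completed: cp=U+0617 (starts at byte 5)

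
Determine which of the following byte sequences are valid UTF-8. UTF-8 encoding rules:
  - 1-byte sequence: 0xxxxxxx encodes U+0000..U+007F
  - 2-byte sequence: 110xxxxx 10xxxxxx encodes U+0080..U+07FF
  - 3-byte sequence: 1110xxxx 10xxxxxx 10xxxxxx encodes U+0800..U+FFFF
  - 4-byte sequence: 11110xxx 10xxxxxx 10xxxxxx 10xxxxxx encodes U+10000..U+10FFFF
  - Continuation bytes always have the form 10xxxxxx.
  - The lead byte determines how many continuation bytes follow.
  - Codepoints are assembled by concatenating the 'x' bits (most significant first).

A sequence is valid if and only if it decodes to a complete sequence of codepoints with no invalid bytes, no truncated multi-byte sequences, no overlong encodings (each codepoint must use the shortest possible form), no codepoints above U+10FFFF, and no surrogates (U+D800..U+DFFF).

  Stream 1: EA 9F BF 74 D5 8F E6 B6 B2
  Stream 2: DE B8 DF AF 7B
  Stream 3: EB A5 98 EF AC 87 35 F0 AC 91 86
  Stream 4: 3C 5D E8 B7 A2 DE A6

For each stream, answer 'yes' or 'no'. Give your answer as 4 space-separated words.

Stream 1: decodes cleanly. VALID
Stream 2: decodes cleanly. VALID
Stream 3: decodes cleanly. VALID
Stream 4: decodes cleanly. VALID

Answer: yes yes yes yes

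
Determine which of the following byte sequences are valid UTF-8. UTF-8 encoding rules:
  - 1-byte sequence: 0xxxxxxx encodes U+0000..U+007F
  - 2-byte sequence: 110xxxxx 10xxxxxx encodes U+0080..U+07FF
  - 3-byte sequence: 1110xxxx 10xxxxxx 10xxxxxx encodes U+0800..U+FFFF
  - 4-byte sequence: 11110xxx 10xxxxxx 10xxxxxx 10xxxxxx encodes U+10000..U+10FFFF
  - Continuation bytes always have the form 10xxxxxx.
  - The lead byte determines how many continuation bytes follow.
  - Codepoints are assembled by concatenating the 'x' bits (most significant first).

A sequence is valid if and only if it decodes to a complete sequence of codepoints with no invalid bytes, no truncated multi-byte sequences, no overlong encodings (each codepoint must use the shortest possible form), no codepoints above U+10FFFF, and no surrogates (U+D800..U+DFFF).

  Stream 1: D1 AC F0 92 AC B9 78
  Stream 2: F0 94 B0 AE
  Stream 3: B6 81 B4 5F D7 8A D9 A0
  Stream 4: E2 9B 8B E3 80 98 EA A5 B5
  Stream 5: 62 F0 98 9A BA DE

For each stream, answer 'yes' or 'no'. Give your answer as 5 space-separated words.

Answer: yes yes no yes no

Derivation:
Stream 1: decodes cleanly. VALID
Stream 2: decodes cleanly. VALID
Stream 3: error at byte offset 0. INVALID
Stream 4: decodes cleanly. VALID
Stream 5: error at byte offset 6. INVALID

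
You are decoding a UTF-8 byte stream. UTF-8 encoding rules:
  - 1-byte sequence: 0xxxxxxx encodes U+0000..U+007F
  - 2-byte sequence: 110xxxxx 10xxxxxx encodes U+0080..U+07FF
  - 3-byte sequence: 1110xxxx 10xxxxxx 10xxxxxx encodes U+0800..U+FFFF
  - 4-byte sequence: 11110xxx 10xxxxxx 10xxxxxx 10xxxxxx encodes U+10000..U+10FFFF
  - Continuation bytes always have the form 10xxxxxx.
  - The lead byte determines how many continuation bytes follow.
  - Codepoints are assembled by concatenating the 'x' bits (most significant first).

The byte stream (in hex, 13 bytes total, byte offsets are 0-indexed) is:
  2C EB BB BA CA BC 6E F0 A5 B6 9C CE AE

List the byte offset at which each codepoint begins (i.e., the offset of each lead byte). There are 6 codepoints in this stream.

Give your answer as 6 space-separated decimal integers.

Answer: 0 1 4 6 7 11

Derivation:
Byte[0]=2C: 1-byte ASCII. cp=U+002C
Byte[1]=EB: 3-byte lead, need 2 cont bytes. acc=0xB
Byte[2]=BB: continuation. acc=(acc<<6)|0x3B=0x2FB
Byte[3]=BA: continuation. acc=(acc<<6)|0x3A=0xBEFA
Completed: cp=U+BEFA (starts at byte 1)
Byte[4]=CA: 2-byte lead, need 1 cont bytes. acc=0xA
Byte[5]=BC: continuation. acc=(acc<<6)|0x3C=0x2BC
Completed: cp=U+02BC (starts at byte 4)
Byte[6]=6E: 1-byte ASCII. cp=U+006E
Byte[7]=F0: 4-byte lead, need 3 cont bytes. acc=0x0
Byte[8]=A5: continuation. acc=(acc<<6)|0x25=0x25
Byte[9]=B6: continuation. acc=(acc<<6)|0x36=0x976
Byte[10]=9C: continuation. acc=(acc<<6)|0x1C=0x25D9C
Completed: cp=U+25D9C (starts at byte 7)
Byte[11]=CE: 2-byte lead, need 1 cont bytes. acc=0xE
Byte[12]=AE: continuation. acc=(acc<<6)|0x2E=0x3AE
Completed: cp=U+03AE (starts at byte 11)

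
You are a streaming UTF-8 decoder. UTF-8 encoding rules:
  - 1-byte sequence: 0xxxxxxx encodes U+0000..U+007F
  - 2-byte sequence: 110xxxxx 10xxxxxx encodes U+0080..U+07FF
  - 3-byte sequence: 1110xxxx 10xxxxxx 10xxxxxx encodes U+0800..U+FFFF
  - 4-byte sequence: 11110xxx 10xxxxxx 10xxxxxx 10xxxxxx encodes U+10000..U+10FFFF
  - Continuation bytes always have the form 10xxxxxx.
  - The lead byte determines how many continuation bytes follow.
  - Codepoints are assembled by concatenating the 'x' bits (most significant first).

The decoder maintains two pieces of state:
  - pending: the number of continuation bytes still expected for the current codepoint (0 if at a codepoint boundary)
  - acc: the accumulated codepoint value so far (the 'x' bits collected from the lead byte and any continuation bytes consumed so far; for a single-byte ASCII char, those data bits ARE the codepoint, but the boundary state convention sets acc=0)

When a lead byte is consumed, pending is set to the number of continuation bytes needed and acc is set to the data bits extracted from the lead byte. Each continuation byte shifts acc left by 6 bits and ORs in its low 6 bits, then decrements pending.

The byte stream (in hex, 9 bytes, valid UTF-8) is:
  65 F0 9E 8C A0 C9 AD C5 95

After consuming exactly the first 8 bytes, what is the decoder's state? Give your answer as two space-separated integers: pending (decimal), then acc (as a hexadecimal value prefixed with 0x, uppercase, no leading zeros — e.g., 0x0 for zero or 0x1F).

Answer: 1 0x5

Derivation:
Byte[0]=65: 1-byte. pending=0, acc=0x0
Byte[1]=F0: 4-byte lead. pending=3, acc=0x0
Byte[2]=9E: continuation. acc=(acc<<6)|0x1E=0x1E, pending=2
Byte[3]=8C: continuation. acc=(acc<<6)|0x0C=0x78C, pending=1
Byte[4]=A0: continuation. acc=(acc<<6)|0x20=0x1E320, pending=0
Byte[5]=C9: 2-byte lead. pending=1, acc=0x9
Byte[6]=AD: continuation. acc=(acc<<6)|0x2D=0x26D, pending=0
Byte[7]=C5: 2-byte lead. pending=1, acc=0x5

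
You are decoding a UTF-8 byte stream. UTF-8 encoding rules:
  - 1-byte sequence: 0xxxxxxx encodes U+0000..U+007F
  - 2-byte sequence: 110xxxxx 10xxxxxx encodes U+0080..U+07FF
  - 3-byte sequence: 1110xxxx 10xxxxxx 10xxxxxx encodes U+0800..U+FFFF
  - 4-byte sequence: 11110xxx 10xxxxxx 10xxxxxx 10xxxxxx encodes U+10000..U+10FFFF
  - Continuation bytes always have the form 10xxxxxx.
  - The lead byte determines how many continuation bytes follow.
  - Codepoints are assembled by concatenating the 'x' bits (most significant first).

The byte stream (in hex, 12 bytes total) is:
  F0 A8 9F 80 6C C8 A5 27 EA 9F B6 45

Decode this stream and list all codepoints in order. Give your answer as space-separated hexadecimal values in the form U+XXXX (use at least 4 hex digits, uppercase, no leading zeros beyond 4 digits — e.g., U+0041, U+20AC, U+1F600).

Byte[0]=F0: 4-byte lead, need 3 cont bytes. acc=0x0
Byte[1]=A8: continuation. acc=(acc<<6)|0x28=0x28
Byte[2]=9F: continuation. acc=(acc<<6)|0x1F=0xA1F
Byte[3]=80: continuation. acc=(acc<<6)|0x00=0x287C0
Completed: cp=U+287C0 (starts at byte 0)
Byte[4]=6C: 1-byte ASCII. cp=U+006C
Byte[5]=C8: 2-byte lead, need 1 cont bytes. acc=0x8
Byte[6]=A5: continuation. acc=(acc<<6)|0x25=0x225
Completed: cp=U+0225 (starts at byte 5)
Byte[7]=27: 1-byte ASCII. cp=U+0027
Byte[8]=EA: 3-byte lead, need 2 cont bytes. acc=0xA
Byte[9]=9F: continuation. acc=(acc<<6)|0x1F=0x29F
Byte[10]=B6: continuation. acc=(acc<<6)|0x36=0xA7F6
Completed: cp=U+A7F6 (starts at byte 8)
Byte[11]=45: 1-byte ASCII. cp=U+0045

Answer: U+287C0 U+006C U+0225 U+0027 U+A7F6 U+0045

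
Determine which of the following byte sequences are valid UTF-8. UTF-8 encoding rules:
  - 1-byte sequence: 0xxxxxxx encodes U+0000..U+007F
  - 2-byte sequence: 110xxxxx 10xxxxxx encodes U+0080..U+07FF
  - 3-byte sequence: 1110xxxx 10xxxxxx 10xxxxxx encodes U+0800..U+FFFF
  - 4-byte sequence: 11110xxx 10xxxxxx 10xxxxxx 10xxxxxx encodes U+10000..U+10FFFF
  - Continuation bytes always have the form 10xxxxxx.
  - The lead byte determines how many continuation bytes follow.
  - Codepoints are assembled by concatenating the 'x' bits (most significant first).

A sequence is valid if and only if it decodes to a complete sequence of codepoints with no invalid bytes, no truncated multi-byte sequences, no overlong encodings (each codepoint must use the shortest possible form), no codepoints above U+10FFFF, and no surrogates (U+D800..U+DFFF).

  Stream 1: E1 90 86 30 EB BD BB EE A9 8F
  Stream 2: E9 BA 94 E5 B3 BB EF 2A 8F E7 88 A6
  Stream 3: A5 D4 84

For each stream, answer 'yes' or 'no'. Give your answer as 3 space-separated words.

Stream 1: decodes cleanly. VALID
Stream 2: error at byte offset 7. INVALID
Stream 3: error at byte offset 0. INVALID

Answer: yes no no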